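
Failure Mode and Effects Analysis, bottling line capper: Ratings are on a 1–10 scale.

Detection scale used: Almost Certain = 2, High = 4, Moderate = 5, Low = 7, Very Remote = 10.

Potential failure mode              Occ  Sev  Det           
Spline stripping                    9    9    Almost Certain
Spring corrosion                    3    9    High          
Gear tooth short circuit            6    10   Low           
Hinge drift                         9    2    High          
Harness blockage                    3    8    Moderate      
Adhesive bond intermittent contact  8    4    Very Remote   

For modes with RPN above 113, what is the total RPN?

1022

RPN = Severity × Occurrence × Detection:
  Spline stripping: 9 × 9 × 2 = 162
  Spring corrosion: 9 × 3 × 4 = 108
  Gear tooth short circuit: 10 × 6 × 7 = 420
  Hinge drift: 2 × 9 × 4 = 72
  Harness blockage: 8 × 3 × 5 = 120
  Adhesive bond intermittent contact: 4 × 8 × 10 = 320
RPN > 113: Spline stripping (162), Gear tooth short circuit (420), Harness blockage (120), Adhesive bond intermittent contact (320).
Sum: 162 + 420 + 120 + 320 = 1022.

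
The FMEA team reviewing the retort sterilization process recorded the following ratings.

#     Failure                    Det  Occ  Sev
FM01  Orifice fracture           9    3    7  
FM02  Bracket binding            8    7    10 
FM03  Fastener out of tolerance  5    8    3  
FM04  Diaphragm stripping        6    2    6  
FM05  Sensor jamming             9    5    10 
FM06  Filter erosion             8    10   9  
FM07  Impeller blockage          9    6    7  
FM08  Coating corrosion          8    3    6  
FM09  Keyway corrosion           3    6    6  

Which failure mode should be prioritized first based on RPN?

FM06

RPN = Severity × Occurrence × Detection:
  FM01: 7 × 3 × 9 = 189
  FM02: 10 × 7 × 8 = 560
  FM03: 3 × 8 × 5 = 120
  FM04: 6 × 2 × 6 = 72
  FM05: 10 × 5 × 9 = 450
  FM06: 9 × 10 × 8 = 720
  FM07: 7 × 6 × 9 = 378
  FM08: 6 × 3 × 8 = 144
  FM09: 6 × 6 × 3 = 108
Highest RPN is 720 → FM06.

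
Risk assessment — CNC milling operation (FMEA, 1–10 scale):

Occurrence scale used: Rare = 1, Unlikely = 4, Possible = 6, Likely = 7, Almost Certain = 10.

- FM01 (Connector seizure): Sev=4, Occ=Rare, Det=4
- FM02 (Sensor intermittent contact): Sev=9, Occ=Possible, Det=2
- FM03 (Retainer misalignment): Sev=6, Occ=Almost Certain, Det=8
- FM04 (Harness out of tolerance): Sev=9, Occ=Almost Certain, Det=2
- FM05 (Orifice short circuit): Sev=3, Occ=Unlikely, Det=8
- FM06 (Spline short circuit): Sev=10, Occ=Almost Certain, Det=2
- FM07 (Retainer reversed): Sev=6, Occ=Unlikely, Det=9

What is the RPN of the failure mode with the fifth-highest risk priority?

RPN = Severity × Occurrence × Detection:
  FM01: 4 × 1 × 4 = 16
  FM02: 9 × 6 × 2 = 108
  FM03: 6 × 10 × 8 = 480
  FM04: 9 × 10 × 2 = 180
  FM05: 3 × 4 × 8 = 96
  FM06: 10 × 10 × 2 = 200
  FM07: 6 × 4 × 9 = 216
Sorted descending: 480, 216, 200, 180, 108, 96, 16.
The fifth-highest RPN is 108 (FM02).

108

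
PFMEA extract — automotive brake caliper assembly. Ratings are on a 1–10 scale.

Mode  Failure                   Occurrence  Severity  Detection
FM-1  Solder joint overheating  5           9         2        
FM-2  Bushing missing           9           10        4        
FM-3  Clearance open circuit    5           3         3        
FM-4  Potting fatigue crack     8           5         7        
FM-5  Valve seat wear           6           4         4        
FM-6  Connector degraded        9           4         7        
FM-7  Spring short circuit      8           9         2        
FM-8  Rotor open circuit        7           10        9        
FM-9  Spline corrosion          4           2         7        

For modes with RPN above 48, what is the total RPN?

1908

RPN = Severity × Occurrence × Detection:
  FM-1: 9 × 5 × 2 = 90
  FM-2: 10 × 9 × 4 = 360
  FM-3: 3 × 5 × 3 = 45
  FM-4: 5 × 8 × 7 = 280
  FM-5: 4 × 6 × 4 = 96
  FM-6: 4 × 9 × 7 = 252
  FM-7: 9 × 8 × 2 = 144
  FM-8: 10 × 7 × 9 = 630
  FM-9: 2 × 4 × 7 = 56
RPN > 48: FM-1 (90), FM-2 (360), FM-4 (280), FM-5 (96), FM-6 (252), FM-7 (144), FM-8 (630), FM-9 (56).
Sum: 90 + 360 + 280 + 96 + 252 + 144 + 630 + 56 = 1908.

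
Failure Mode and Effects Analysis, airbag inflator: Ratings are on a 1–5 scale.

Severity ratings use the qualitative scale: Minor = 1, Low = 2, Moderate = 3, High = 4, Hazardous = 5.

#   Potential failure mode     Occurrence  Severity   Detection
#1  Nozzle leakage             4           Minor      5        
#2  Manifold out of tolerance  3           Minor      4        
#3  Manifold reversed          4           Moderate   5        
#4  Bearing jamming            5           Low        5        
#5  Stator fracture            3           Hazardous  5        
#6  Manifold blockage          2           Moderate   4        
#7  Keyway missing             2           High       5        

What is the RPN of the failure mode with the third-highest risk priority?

RPN = Severity × Occurrence × Detection:
  #1: 1 × 4 × 5 = 20
  #2: 1 × 3 × 4 = 12
  #3: 3 × 4 × 5 = 60
  #4: 2 × 5 × 5 = 50
  #5: 5 × 3 × 5 = 75
  #6: 3 × 2 × 4 = 24
  #7: 4 × 2 × 5 = 40
Sorted descending: 75, 60, 50, 40, 24, 20, 12.
The third-highest RPN is 50 (#4).

50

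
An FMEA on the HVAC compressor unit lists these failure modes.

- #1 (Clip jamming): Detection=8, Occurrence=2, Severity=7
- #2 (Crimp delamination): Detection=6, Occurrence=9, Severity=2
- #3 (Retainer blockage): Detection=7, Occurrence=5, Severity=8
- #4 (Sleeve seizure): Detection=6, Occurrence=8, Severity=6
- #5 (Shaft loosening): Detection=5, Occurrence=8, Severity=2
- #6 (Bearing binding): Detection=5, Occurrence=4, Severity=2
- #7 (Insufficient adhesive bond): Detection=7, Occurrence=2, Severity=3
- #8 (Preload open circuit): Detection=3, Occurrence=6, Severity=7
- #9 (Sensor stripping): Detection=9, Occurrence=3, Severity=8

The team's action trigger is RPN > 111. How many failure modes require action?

RPN = Severity × Occurrence × Detection:
  #1: 7 × 2 × 8 = 112
  #2: 2 × 9 × 6 = 108
  #3: 8 × 5 × 7 = 280
  #4: 6 × 8 × 6 = 288
  #5: 2 × 8 × 5 = 80
  #6: 2 × 4 × 5 = 40
  #7: 3 × 2 × 7 = 42
  #8: 7 × 6 × 3 = 126
  #9: 8 × 3 × 9 = 216
Modes with RPN > 111: #1 (112), #3 (280), #4 (288), #8 (126), #9 (216) → 5.

5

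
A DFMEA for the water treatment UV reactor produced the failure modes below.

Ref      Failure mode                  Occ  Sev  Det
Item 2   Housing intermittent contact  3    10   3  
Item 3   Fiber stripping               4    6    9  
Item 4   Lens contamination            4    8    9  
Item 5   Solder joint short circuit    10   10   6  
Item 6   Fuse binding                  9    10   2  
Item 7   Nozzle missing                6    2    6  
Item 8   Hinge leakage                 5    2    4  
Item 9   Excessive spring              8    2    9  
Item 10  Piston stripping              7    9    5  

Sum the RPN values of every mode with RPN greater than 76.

RPN = Severity × Occurrence × Detection:
  Item 2: 10 × 3 × 3 = 90
  Item 3: 6 × 4 × 9 = 216
  Item 4: 8 × 4 × 9 = 288
  Item 5: 10 × 10 × 6 = 600
  Item 6: 10 × 9 × 2 = 180
  Item 7: 2 × 6 × 6 = 72
  Item 8: 2 × 5 × 4 = 40
  Item 9: 2 × 8 × 9 = 144
  Item 10: 9 × 7 × 5 = 315
RPN > 76: Item 2 (90), Item 3 (216), Item 4 (288), Item 5 (600), Item 6 (180), Item 9 (144), Item 10 (315).
Sum: 90 + 216 + 288 + 600 + 180 + 144 + 315 = 1833.

1833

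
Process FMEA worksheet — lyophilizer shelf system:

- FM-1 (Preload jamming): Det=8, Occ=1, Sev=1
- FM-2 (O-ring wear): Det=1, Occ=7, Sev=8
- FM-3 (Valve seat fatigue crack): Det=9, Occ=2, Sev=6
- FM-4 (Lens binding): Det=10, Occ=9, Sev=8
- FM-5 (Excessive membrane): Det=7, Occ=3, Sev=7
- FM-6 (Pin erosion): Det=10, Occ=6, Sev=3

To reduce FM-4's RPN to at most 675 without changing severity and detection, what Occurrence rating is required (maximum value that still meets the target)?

FM-4: S=8, O=9, D=10 → current RPN = 720.
Fixed product = 80. Need 80 × O ≤ 675, so O ≤ 675/80 = 8.44.
Maximum integer Occurrence rating = 8 (gives RPN 640; O=9 would give 720 > 675).

8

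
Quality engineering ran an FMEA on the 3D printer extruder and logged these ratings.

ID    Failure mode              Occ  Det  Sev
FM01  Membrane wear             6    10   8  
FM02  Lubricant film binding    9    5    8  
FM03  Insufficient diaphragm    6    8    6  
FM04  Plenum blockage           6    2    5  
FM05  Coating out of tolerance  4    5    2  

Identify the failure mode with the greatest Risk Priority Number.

FM01

RPN = Severity × Occurrence × Detection:
  FM01: 8 × 6 × 10 = 480
  FM02: 8 × 9 × 5 = 360
  FM03: 6 × 6 × 8 = 288
  FM04: 5 × 6 × 2 = 60
  FM05: 2 × 4 × 5 = 40
Highest RPN is 480 → FM01.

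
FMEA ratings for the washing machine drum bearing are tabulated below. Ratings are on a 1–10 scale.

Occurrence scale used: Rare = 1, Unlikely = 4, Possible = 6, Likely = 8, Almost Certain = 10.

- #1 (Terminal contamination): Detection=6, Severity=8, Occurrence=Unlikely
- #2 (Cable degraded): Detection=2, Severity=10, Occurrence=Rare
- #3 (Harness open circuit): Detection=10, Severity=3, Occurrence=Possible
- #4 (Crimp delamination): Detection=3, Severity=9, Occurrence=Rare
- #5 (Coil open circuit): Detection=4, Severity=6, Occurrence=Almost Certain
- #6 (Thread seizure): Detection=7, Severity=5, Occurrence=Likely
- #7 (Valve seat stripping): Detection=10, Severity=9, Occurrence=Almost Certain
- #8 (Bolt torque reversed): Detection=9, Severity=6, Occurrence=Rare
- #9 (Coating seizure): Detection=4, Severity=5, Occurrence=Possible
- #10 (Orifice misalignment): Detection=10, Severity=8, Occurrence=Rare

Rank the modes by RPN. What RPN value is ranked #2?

280

RPN = Severity × Occurrence × Detection:
  #1: 8 × 4 × 6 = 192
  #2: 10 × 1 × 2 = 20
  #3: 3 × 6 × 10 = 180
  #4: 9 × 1 × 3 = 27
  #5: 6 × 10 × 4 = 240
  #6: 5 × 8 × 7 = 280
  #7: 9 × 10 × 10 = 900
  #8: 6 × 1 × 9 = 54
  #9: 5 × 6 × 4 = 120
  #10: 8 × 1 × 10 = 80
Sorted descending: 900, 280, 240, 192, 180, 120, 80, 54, 27, 20.
The second-highest RPN is 280 (#6).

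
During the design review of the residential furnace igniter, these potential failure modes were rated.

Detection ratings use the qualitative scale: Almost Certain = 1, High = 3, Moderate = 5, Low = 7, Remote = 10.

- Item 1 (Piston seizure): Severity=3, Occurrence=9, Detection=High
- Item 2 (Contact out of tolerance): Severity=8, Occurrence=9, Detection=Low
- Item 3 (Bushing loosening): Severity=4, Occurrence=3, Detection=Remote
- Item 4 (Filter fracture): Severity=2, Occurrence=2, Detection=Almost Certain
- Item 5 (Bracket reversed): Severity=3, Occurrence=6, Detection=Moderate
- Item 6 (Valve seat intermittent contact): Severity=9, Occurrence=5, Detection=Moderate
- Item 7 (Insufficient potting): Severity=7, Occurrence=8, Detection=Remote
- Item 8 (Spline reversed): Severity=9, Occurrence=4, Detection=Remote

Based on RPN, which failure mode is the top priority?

Item 7

RPN = Severity × Occurrence × Detection:
  Item 1: 3 × 9 × 3 = 81
  Item 2: 8 × 9 × 7 = 504
  Item 3: 4 × 3 × 10 = 120
  Item 4: 2 × 2 × 1 = 4
  Item 5: 3 × 6 × 5 = 90
  Item 6: 9 × 5 × 5 = 225
  Item 7: 7 × 8 × 10 = 560
  Item 8: 9 × 4 × 10 = 360
Highest RPN is 560 → Item 7.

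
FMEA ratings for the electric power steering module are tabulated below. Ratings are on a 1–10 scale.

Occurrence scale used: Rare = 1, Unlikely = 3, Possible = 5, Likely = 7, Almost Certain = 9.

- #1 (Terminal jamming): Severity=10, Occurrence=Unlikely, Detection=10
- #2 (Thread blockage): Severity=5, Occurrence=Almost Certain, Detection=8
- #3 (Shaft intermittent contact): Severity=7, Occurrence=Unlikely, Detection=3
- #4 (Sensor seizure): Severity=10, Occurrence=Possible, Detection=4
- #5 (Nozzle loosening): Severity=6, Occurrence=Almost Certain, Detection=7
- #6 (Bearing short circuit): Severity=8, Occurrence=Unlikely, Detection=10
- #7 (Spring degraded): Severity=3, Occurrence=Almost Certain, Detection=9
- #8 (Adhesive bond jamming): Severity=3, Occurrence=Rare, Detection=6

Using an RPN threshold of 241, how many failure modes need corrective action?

RPN = Severity × Occurrence × Detection:
  #1: 10 × 3 × 10 = 300
  #2: 5 × 9 × 8 = 360
  #3: 7 × 3 × 3 = 63
  #4: 10 × 5 × 4 = 200
  #5: 6 × 9 × 7 = 378
  #6: 8 × 3 × 10 = 240
  #7: 3 × 9 × 9 = 243
  #8: 3 × 1 × 6 = 18
Modes with RPN ≥ 241: #1 (300), #2 (360), #5 (378), #7 (243) → 4.

4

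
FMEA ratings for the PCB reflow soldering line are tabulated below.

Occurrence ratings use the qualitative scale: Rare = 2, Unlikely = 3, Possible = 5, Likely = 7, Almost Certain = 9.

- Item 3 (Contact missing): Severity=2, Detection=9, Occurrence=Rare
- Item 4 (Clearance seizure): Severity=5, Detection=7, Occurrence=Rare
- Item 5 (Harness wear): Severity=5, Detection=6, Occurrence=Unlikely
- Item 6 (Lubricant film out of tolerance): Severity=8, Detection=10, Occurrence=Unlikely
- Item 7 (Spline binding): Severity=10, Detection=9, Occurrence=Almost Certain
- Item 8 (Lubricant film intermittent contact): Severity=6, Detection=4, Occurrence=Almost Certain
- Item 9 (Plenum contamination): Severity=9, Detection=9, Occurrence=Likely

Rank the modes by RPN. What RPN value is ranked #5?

90

RPN = Severity × Occurrence × Detection:
  Item 3: 2 × 2 × 9 = 36
  Item 4: 5 × 2 × 7 = 70
  Item 5: 5 × 3 × 6 = 90
  Item 6: 8 × 3 × 10 = 240
  Item 7: 10 × 9 × 9 = 810
  Item 8: 6 × 9 × 4 = 216
  Item 9: 9 × 7 × 9 = 567
Sorted descending: 810, 567, 240, 216, 90, 70, 36.
The fifth-highest RPN is 90 (Item 5).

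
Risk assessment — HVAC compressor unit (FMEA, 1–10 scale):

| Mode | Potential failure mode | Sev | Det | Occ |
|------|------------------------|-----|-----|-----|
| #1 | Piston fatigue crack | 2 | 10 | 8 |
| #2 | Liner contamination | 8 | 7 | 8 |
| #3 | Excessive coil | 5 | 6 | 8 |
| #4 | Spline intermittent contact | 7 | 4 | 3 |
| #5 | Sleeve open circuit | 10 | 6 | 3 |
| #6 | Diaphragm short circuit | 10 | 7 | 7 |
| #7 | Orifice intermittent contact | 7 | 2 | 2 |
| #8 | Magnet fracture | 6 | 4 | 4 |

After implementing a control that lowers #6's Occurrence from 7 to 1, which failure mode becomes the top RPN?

#2

RPN = Severity × Occurrence × Detection:
  #1: 2 × 8 × 10 = 160
  #2: 8 × 8 × 7 = 448
  #3: 5 × 8 × 6 = 240
  #4: 7 × 3 × 4 = 84
  #5: 10 × 3 × 6 = 180
  #6: 10 × 7 × 7 = 490
  #7: 7 × 2 × 2 = 28
  #8: 6 × 4 × 4 = 96
After action: #6 → 10 × 1 × 7 = 70.
Revised RPNs: #2=448, #3=240, #5=180, #1=160, #8=96, #4=84, #6=70, #7=28.
Highest is now #2 (448).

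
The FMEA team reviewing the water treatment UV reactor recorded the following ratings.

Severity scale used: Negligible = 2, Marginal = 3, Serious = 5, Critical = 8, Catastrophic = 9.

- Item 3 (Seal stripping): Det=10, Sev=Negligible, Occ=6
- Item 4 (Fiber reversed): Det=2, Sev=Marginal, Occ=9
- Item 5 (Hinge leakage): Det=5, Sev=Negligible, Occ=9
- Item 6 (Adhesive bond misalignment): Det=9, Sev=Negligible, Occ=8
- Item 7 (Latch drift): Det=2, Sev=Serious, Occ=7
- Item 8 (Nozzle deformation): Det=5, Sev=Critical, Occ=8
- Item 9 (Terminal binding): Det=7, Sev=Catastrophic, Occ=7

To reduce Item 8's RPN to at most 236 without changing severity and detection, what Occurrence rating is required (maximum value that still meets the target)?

5

Item 8: S=8, O=8, D=5 → current RPN = 320.
Fixed product = 40. Need 40 × O ≤ 236, so O ≤ 236/40 = 5.90.
Maximum integer Occurrence rating = 5 (gives RPN 200; O=6 would give 240 > 236).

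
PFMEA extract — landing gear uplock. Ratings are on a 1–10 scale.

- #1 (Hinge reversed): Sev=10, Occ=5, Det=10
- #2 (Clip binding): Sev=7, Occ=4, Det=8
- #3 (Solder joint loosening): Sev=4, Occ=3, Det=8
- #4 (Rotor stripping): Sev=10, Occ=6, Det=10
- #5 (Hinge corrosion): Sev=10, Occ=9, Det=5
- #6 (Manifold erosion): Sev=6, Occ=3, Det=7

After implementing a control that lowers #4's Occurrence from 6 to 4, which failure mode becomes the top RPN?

#1

RPN = Severity × Occurrence × Detection:
  #1: 10 × 5 × 10 = 500
  #2: 7 × 4 × 8 = 224
  #3: 4 × 3 × 8 = 96
  #4: 10 × 6 × 10 = 600
  #5: 10 × 9 × 5 = 450
  #6: 6 × 3 × 7 = 126
After action: #4 → 10 × 4 × 10 = 400.
Revised RPNs: #1=500, #5=450, #4=400, #2=224, #6=126, #3=96.
Highest is now #1 (500).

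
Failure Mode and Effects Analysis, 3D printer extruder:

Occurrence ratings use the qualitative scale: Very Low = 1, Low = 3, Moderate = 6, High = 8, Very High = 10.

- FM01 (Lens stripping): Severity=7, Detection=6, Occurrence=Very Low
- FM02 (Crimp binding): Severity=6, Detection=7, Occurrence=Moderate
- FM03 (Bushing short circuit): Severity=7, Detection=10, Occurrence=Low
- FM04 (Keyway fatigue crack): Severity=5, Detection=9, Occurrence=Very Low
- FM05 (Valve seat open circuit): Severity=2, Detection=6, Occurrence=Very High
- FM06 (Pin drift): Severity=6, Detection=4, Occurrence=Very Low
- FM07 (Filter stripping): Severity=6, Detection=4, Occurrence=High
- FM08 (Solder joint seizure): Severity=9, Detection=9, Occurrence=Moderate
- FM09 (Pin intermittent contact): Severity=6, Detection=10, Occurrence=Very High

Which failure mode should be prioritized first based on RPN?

RPN = Severity × Occurrence × Detection:
  FM01: 7 × 1 × 6 = 42
  FM02: 6 × 6 × 7 = 252
  FM03: 7 × 3 × 10 = 210
  FM04: 5 × 1 × 9 = 45
  FM05: 2 × 10 × 6 = 120
  FM06: 6 × 1 × 4 = 24
  FM07: 6 × 8 × 4 = 192
  FM08: 9 × 6 × 9 = 486
  FM09: 6 × 10 × 10 = 600
Highest RPN is 600 → FM09.

FM09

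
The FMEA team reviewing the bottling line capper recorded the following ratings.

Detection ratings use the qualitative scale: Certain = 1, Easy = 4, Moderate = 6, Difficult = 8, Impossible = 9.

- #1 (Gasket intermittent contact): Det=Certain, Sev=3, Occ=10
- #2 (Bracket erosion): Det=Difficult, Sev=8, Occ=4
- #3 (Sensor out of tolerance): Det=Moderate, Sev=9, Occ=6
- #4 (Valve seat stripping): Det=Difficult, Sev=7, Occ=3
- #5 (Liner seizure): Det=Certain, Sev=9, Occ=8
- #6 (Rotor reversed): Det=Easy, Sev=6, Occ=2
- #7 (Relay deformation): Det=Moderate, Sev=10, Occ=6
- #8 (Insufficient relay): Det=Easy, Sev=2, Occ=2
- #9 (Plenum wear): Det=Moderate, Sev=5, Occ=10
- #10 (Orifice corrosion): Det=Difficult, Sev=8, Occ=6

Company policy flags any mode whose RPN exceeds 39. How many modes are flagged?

RPN = Severity × Occurrence × Detection:
  #1: 3 × 10 × 1 = 30
  #2: 8 × 4 × 8 = 256
  #3: 9 × 6 × 6 = 324
  #4: 7 × 3 × 8 = 168
  #5: 9 × 8 × 1 = 72
  #6: 6 × 2 × 4 = 48
  #7: 10 × 6 × 6 = 360
  #8: 2 × 2 × 4 = 16
  #9: 5 × 10 × 6 = 300
  #10: 8 × 6 × 8 = 384
Modes with RPN > 39: #2 (256), #3 (324), #4 (168), #5 (72), #6 (48), #7 (360), #9 (300), #10 (384) → 8.

8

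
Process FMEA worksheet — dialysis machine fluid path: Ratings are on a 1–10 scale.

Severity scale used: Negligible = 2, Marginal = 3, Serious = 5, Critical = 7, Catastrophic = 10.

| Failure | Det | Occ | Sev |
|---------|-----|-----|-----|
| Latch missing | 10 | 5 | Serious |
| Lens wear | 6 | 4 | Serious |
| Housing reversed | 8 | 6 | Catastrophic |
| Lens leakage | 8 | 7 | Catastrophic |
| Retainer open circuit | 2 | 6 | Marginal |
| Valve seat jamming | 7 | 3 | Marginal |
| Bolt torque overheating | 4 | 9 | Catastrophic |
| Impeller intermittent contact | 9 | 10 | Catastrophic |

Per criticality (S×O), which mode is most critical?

Criticality = Severity × Occurrence:
  Latch missing: 5 × 5 = 25
  Lens wear: 5 × 4 = 20
  Housing reversed: 10 × 6 = 60
  Lens leakage: 10 × 7 = 70
  Retainer open circuit: 3 × 6 = 18
  Valve seat jamming: 3 × 3 = 9
  Bolt torque overheating: 10 × 9 = 90
  Impeller intermittent contact: 10 × 10 = 100
Highest criticality is 100 → Impeller intermittent contact.

Impeller intermittent contact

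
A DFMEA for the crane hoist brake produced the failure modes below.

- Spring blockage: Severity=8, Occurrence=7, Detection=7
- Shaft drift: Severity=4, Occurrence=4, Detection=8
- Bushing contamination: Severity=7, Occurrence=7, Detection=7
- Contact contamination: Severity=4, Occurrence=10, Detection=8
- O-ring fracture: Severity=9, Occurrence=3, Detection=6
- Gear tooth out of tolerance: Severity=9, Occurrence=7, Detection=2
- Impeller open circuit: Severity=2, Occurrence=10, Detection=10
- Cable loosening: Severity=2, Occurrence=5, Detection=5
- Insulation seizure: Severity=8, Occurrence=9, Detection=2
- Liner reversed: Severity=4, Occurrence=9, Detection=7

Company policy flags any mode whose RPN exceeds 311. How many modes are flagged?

3

RPN = Severity × Occurrence × Detection:
  Spring blockage: 8 × 7 × 7 = 392
  Shaft drift: 4 × 4 × 8 = 128
  Bushing contamination: 7 × 7 × 7 = 343
  Contact contamination: 4 × 10 × 8 = 320
  O-ring fracture: 9 × 3 × 6 = 162
  Gear tooth out of tolerance: 9 × 7 × 2 = 126
  Impeller open circuit: 2 × 10 × 10 = 200
  Cable loosening: 2 × 5 × 5 = 50
  Insulation seizure: 8 × 9 × 2 = 144
  Liner reversed: 4 × 9 × 7 = 252
Modes with RPN > 311: Spring blockage (392), Bushing contamination (343), Contact contamination (320) → 3.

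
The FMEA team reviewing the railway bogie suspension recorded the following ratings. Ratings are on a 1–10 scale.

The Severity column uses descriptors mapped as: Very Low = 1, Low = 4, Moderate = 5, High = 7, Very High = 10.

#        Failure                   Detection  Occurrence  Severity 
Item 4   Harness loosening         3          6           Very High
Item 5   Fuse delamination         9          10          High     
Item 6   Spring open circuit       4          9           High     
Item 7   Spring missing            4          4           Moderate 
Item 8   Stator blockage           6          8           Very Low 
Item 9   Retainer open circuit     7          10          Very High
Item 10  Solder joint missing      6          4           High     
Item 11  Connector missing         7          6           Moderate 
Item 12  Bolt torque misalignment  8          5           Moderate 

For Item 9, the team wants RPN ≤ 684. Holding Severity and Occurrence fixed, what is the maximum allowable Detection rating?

6

Item 9: S=10, O=10, D=7 → current RPN = 700.
Fixed product = 100. Need 100 × D ≤ 684, so D ≤ 684/100 = 6.84.
Maximum integer Detection rating = 6 (gives RPN 600; D=7 would give 700 > 684).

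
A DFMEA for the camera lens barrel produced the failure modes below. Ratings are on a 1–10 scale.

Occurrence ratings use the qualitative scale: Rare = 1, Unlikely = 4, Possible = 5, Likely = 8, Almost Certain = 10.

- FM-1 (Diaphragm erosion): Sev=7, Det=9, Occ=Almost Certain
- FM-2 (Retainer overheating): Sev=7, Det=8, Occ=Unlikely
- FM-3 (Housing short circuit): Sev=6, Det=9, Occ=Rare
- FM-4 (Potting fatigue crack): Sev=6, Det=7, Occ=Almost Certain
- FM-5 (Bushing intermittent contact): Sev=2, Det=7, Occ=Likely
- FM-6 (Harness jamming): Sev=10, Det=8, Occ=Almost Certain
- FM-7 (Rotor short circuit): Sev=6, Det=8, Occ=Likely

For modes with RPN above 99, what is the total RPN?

2570

RPN = Severity × Occurrence × Detection:
  FM-1: 7 × 10 × 9 = 630
  FM-2: 7 × 4 × 8 = 224
  FM-3: 6 × 1 × 9 = 54
  FM-4: 6 × 10 × 7 = 420
  FM-5: 2 × 8 × 7 = 112
  FM-6: 10 × 10 × 8 = 800
  FM-7: 6 × 8 × 8 = 384
RPN > 99: FM-1 (630), FM-2 (224), FM-4 (420), FM-5 (112), FM-6 (800), FM-7 (384).
Sum: 630 + 224 + 420 + 112 + 800 + 384 = 2570.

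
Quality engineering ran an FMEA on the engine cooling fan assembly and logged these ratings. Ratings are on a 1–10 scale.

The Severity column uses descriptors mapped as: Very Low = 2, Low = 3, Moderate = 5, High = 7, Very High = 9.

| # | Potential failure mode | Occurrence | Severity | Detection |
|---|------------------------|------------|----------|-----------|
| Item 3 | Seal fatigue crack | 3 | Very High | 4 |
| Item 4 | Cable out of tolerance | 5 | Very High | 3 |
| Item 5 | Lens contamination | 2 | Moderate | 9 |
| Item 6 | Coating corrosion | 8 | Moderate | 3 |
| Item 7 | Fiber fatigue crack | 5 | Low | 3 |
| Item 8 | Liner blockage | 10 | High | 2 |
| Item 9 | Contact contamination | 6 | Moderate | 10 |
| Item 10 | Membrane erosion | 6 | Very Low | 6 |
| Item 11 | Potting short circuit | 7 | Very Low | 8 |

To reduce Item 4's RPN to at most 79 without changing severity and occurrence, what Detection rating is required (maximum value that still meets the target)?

1

Item 4: S=9, O=5, D=3 → current RPN = 135.
Fixed product = 45. Need 45 × D ≤ 79, so D ≤ 79/45 = 1.76.
Maximum integer Detection rating = 1 (gives RPN 45; D=2 would give 90 > 79).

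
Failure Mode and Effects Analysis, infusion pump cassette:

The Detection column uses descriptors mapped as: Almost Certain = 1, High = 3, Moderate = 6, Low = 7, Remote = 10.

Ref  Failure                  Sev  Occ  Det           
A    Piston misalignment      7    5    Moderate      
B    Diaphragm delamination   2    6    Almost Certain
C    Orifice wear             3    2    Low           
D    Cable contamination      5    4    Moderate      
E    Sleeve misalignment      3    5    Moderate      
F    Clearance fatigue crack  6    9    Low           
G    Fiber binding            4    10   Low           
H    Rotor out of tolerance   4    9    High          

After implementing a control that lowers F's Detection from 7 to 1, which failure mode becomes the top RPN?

RPN = Severity × Occurrence × Detection:
  A: 7 × 5 × 6 = 210
  B: 2 × 6 × 1 = 12
  C: 3 × 2 × 7 = 42
  D: 5 × 4 × 6 = 120
  E: 3 × 5 × 6 = 90
  F: 6 × 9 × 7 = 378
  G: 4 × 10 × 7 = 280
  H: 4 × 9 × 3 = 108
After action: F → 6 × 9 × 1 = 54.
Revised RPNs: G=280, A=210, D=120, H=108, E=90, F=54, C=42, B=12.
Highest is now G (280).

G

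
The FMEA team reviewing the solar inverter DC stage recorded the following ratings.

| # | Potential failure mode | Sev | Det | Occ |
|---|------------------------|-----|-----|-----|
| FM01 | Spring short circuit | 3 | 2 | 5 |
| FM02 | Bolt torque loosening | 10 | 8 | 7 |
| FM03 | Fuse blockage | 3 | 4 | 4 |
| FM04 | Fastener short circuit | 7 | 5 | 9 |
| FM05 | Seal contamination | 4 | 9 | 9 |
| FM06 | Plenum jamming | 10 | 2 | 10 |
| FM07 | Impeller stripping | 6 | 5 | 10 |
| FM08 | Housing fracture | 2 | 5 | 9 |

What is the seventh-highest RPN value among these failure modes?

RPN = Severity × Occurrence × Detection:
  FM01: 3 × 5 × 2 = 30
  FM02: 10 × 7 × 8 = 560
  FM03: 3 × 4 × 4 = 48
  FM04: 7 × 9 × 5 = 315
  FM05: 4 × 9 × 9 = 324
  FM06: 10 × 10 × 2 = 200
  FM07: 6 × 10 × 5 = 300
  FM08: 2 × 9 × 5 = 90
Sorted descending: 560, 324, 315, 300, 200, 90, 48, 30.
The seventh-highest RPN is 48 (FM03).

48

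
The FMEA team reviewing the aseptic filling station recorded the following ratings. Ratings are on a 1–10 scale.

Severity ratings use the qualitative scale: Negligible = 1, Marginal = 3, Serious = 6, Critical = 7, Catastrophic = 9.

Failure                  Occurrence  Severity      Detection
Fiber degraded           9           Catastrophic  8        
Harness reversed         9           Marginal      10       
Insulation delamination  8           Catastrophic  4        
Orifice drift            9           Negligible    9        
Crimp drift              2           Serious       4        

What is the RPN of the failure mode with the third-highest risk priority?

RPN = Severity × Occurrence × Detection:
  Fiber degraded: 9 × 9 × 8 = 648
  Harness reversed: 3 × 9 × 10 = 270
  Insulation delamination: 9 × 8 × 4 = 288
  Orifice drift: 1 × 9 × 9 = 81
  Crimp drift: 6 × 2 × 4 = 48
Sorted descending: 648, 288, 270, 81, 48.
The third-highest RPN is 270 (Harness reversed).

270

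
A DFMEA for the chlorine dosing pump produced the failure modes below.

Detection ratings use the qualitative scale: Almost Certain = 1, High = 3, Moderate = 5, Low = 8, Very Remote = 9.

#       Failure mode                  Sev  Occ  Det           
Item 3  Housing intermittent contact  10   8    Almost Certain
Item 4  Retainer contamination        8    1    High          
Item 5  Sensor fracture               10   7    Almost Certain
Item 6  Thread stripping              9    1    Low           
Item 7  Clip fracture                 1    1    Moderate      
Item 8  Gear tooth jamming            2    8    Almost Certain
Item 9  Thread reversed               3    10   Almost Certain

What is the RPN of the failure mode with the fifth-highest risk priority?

RPN = Severity × Occurrence × Detection:
  Item 3: 10 × 8 × 1 = 80
  Item 4: 8 × 1 × 3 = 24
  Item 5: 10 × 7 × 1 = 70
  Item 6: 9 × 1 × 8 = 72
  Item 7: 1 × 1 × 5 = 5
  Item 8: 2 × 8 × 1 = 16
  Item 9: 3 × 10 × 1 = 30
Sorted descending: 80, 72, 70, 30, 24, 16, 5.
The fifth-highest RPN is 24 (Item 4).

24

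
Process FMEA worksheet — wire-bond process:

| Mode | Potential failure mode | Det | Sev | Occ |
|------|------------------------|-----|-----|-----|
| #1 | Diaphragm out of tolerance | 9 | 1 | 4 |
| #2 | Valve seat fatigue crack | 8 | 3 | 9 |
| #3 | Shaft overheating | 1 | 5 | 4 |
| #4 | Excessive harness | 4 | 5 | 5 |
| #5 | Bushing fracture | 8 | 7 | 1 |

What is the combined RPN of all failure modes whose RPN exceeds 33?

RPN = Severity × Occurrence × Detection:
  #1: 1 × 4 × 9 = 36
  #2: 3 × 9 × 8 = 216
  #3: 5 × 4 × 1 = 20
  #4: 5 × 5 × 4 = 100
  #5: 7 × 1 × 8 = 56
RPN > 33: #1 (36), #2 (216), #4 (100), #5 (56).
Sum: 36 + 216 + 100 + 56 = 408.

408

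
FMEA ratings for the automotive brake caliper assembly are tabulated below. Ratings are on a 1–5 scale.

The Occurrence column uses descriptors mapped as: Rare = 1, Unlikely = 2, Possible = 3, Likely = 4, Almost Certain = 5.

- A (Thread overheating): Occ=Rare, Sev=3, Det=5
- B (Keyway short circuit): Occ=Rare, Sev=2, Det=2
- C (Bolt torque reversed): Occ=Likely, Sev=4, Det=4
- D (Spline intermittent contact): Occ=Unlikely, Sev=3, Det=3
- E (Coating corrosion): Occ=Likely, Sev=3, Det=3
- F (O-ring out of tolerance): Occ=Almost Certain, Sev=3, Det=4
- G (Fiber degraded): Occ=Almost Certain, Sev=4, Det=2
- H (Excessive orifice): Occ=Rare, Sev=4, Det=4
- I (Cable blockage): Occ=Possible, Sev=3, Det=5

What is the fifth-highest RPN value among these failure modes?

36

RPN = Severity × Occurrence × Detection:
  A: 3 × 1 × 5 = 15
  B: 2 × 1 × 2 = 4
  C: 4 × 4 × 4 = 64
  D: 3 × 2 × 3 = 18
  E: 3 × 4 × 3 = 36
  F: 3 × 5 × 4 = 60
  G: 4 × 5 × 2 = 40
  H: 4 × 1 × 4 = 16
  I: 3 × 3 × 5 = 45
Sorted descending: 64, 60, 45, 40, 36, 18, 16, 15, 4.
The fifth-highest RPN is 36 (E).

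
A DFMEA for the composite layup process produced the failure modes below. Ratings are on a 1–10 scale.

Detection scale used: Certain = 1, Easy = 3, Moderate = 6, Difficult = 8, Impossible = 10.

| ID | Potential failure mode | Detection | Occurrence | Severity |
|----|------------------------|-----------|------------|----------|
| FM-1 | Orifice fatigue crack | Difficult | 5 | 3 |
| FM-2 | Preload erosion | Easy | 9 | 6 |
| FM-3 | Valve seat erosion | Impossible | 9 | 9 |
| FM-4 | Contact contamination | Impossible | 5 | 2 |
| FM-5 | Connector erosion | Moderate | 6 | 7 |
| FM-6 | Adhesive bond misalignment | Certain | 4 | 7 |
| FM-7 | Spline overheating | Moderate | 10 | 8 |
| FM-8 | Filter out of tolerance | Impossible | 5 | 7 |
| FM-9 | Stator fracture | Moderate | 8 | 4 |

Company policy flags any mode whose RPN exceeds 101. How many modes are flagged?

7

RPN = Severity × Occurrence × Detection:
  FM-1: 3 × 5 × 8 = 120
  FM-2: 6 × 9 × 3 = 162
  FM-3: 9 × 9 × 10 = 810
  FM-4: 2 × 5 × 10 = 100
  FM-5: 7 × 6 × 6 = 252
  FM-6: 7 × 4 × 1 = 28
  FM-7: 8 × 10 × 6 = 480
  FM-8: 7 × 5 × 10 = 350
  FM-9: 4 × 8 × 6 = 192
Modes with RPN > 101: FM-1 (120), FM-2 (162), FM-3 (810), FM-5 (252), FM-7 (480), FM-8 (350), FM-9 (192) → 7.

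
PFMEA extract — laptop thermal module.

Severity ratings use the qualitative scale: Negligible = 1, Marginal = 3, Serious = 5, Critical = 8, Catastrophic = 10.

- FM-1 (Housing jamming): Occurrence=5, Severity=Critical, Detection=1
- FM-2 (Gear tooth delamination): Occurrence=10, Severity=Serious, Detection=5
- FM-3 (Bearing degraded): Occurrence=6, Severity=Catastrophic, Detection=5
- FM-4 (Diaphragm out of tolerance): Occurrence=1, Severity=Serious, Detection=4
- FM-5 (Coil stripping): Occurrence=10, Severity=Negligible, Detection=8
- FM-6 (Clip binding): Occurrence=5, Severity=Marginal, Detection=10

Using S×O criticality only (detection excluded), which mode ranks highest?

Criticality = Severity × Occurrence:
  FM-1: 8 × 5 = 40
  FM-2: 5 × 10 = 50
  FM-3: 10 × 6 = 60
  FM-4: 5 × 1 = 5
  FM-5: 1 × 10 = 10
  FM-6: 3 × 5 = 15
Highest criticality is 60 → FM-3.

FM-3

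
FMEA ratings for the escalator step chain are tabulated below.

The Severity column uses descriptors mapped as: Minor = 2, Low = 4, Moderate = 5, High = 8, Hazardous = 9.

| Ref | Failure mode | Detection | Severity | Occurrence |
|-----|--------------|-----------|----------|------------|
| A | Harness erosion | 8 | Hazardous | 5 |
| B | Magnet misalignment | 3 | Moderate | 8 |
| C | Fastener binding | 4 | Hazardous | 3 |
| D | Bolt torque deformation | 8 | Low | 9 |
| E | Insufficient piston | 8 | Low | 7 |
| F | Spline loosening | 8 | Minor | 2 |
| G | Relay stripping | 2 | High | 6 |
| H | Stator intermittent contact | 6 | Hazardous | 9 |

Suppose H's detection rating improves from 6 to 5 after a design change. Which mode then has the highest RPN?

RPN = Severity × Occurrence × Detection:
  A: 9 × 5 × 8 = 360
  B: 5 × 8 × 3 = 120
  C: 9 × 3 × 4 = 108
  D: 4 × 9 × 8 = 288
  E: 4 × 7 × 8 = 224
  F: 2 × 2 × 8 = 32
  G: 8 × 6 × 2 = 96
  H: 9 × 9 × 6 = 486
After action: H → 9 × 9 × 5 = 405.
Revised RPNs: H=405, A=360, D=288, E=224, B=120, C=108, G=96, F=32.
Highest is now H (405).

H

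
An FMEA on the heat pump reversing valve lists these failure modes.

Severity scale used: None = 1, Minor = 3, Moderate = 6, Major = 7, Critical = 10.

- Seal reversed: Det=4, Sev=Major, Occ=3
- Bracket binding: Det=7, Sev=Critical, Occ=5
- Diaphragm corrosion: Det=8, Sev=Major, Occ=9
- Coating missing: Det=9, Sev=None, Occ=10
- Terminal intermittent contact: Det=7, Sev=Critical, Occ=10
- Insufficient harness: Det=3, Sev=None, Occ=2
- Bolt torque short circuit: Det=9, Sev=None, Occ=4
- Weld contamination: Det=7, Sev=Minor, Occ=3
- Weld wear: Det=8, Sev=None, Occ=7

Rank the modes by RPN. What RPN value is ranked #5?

RPN = Severity × Occurrence × Detection:
  Seal reversed: 7 × 3 × 4 = 84
  Bracket binding: 10 × 5 × 7 = 350
  Diaphragm corrosion: 7 × 9 × 8 = 504
  Coating missing: 1 × 10 × 9 = 90
  Terminal intermittent contact: 10 × 10 × 7 = 700
  Insufficient harness: 1 × 2 × 3 = 6
  Bolt torque short circuit: 1 × 4 × 9 = 36
  Weld contamination: 3 × 3 × 7 = 63
  Weld wear: 1 × 7 × 8 = 56
Sorted descending: 700, 504, 350, 90, 84, 63, 56, 36, 6.
The fifth-highest RPN is 84 (Seal reversed).

84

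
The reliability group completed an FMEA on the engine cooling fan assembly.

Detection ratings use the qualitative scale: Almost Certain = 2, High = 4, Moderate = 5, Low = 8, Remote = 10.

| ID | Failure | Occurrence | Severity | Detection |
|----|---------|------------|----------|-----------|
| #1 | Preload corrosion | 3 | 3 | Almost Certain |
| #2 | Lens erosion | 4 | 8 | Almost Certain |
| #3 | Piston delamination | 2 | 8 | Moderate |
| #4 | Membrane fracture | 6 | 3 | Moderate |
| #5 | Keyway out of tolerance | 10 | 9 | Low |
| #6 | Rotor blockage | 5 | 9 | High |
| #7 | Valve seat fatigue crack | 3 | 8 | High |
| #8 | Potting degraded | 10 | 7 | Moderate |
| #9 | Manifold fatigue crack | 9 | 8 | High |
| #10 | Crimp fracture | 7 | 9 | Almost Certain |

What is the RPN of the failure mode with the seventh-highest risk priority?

90

RPN = Severity × Occurrence × Detection:
  #1: 3 × 3 × 2 = 18
  #2: 8 × 4 × 2 = 64
  #3: 8 × 2 × 5 = 80
  #4: 3 × 6 × 5 = 90
  #5: 9 × 10 × 8 = 720
  #6: 9 × 5 × 4 = 180
  #7: 8 × 3 × 4 = 96
  #8: 7 × 10 × 5 = 350
  #9: 8 × 9 × 4 = 288
  #10: 9 × 7 × 2 = 126
Sorted descending: 720, 350, 288, 180, 126, 96, 90, 80, 64, 18.
The seventh-highest RPN is 90 (#4).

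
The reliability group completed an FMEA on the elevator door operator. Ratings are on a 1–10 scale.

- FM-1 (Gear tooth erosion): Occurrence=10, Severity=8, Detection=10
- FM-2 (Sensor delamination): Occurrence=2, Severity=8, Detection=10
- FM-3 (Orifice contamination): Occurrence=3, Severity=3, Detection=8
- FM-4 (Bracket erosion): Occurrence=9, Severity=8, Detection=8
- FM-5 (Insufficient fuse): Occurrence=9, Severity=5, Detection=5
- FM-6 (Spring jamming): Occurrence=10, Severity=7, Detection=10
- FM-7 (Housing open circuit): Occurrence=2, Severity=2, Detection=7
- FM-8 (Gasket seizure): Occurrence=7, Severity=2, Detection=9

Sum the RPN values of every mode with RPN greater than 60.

2659

RPN = Severity × Occurrence × Detection:
  FM-1: 8 × 10 × 10 = 800
  FM-2: 8 × 2 × 10 = 160
  FM-3: 3 × 3 × 8 = 72
  FM-4: 8 × 9 × 8 = 576
  FM-5: 5 × 9 × 5 = 225
  FM-6: 7 × 10 × 10 = 700
  FM-7: 2 × 2 × 7 = 28
  FM-8: 2 × 7 × 9 = 126
RPN > 60: FM-1 (800), FM-2 (160), FM-3 (72), FM-4 (576), FM-5 (225), FM-6 (700), FM-8 (126).
Sum: 800 + 160 + 72 + 576 + 225 + 700 + 126 = 2659.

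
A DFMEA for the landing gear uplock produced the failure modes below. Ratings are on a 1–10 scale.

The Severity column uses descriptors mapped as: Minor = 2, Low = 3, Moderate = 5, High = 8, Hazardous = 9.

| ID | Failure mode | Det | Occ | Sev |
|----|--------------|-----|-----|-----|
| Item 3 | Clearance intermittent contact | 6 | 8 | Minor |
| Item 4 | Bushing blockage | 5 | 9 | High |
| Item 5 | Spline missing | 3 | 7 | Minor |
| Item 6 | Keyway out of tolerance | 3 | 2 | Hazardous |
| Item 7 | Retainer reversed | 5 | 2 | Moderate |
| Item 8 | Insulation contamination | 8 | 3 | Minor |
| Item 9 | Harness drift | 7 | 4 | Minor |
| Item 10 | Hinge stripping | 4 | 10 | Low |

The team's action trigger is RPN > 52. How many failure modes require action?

5

RPN = Severity × Occurrence × Detection:
  Item 3: 2 × 8 × 6 = 96
  Item 4: 8 × 9 × 5 = 360
  Item 5: 2 × 7 × 3 = 42
  Item 6: 9 × 2 × 3 = 54
  Item 7: 5 × 2 × 5 = 50
  Item 8: 2 × 3 × 8 = 48
  Item 9: 2 × 4 × 7 = 56
  Item 10: 3 × 10 × 4 = 120
Modes with RPN > 52: Item 3 (96), Item 4 (360), Item 6 (54), Item 9 (56), Item 10 (120) → 5.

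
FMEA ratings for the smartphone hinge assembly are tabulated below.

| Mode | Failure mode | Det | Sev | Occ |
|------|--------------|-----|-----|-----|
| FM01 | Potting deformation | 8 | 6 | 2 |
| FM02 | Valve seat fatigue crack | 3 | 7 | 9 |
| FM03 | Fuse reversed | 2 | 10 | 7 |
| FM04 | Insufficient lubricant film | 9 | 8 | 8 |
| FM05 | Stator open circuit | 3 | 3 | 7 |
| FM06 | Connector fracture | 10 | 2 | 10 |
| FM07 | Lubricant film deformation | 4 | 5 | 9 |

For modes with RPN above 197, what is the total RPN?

776

RPN = Severity × Occurrence × Detection:
  FM01: 6 × 2 × 8 = 96
  FM02: 7 × 9 × 3 = 189
  FM03: 10 × 7 × 2 = 140
  FM04: 8 × 8 × 9 = 576
  FM05: 3 × 7 × 3 = 63
  FM06: 2 × 10 × 10 = 200
  FM07: 5 × 9 × 4 = 180
RPN > 197: FM04 (576), FM06 (200).
Sum: 576 + 200 = 776.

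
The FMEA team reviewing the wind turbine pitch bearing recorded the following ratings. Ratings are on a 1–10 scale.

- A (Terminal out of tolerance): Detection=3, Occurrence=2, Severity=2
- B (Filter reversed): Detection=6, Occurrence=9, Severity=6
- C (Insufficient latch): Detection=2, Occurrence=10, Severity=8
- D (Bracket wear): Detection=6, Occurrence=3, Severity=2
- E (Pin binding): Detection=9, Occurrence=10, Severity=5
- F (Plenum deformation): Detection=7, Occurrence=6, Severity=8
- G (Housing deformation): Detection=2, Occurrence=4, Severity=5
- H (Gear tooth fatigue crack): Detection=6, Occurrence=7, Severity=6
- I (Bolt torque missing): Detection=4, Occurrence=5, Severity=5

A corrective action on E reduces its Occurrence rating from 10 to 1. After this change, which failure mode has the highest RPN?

F

RPN = Severity × Occurrence × Detection:
  A: 2 × 2 × 3 = 12
  B: 6 × 9 × 6 = 324
  C: 8 × 10 × 2 = 160
  D: 2 × 3 × 6 = 36
  E: 5 × 10 × 9 = 450
  F: 8 × 6 × 7 = 336
  G: 5 × 4 × 2 = 40
  H: 6 × 7 × 6 = 252
  I: 5 × 5 × 4 = 100
After action: E → 5 × 1 × 9 = 45.
Revised RPNs: F=336, B=324, H=252, C=160, I=100, E=45, G=40, D=36, A=12.
Highest is now F (336).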